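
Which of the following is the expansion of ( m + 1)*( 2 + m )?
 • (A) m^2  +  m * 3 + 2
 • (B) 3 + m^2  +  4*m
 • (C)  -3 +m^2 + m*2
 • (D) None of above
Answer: A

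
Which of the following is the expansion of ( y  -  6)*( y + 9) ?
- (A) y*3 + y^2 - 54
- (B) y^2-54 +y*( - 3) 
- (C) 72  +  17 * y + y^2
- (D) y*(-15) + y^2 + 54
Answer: A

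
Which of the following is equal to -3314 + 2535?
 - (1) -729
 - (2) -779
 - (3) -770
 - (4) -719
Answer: 2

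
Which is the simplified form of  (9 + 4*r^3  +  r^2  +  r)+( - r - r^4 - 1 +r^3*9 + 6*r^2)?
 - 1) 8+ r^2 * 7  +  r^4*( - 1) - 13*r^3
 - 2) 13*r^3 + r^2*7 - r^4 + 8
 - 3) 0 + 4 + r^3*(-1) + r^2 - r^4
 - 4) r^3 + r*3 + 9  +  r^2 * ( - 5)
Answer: 2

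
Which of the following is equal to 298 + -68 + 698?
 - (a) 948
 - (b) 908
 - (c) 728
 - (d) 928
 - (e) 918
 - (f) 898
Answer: d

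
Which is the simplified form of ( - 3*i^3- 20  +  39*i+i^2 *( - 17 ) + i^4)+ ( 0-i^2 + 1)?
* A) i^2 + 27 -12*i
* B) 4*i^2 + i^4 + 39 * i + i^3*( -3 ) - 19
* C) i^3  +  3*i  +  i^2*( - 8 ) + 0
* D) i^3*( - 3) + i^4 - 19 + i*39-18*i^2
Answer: D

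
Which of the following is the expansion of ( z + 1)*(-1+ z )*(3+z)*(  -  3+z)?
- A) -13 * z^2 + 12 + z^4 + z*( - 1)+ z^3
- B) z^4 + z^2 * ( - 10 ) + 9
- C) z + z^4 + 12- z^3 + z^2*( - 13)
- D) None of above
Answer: B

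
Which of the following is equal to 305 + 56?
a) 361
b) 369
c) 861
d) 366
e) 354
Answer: a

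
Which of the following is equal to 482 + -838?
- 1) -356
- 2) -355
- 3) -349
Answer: 1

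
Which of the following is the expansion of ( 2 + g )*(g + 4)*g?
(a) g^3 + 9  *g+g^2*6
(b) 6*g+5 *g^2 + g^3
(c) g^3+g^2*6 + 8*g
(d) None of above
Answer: c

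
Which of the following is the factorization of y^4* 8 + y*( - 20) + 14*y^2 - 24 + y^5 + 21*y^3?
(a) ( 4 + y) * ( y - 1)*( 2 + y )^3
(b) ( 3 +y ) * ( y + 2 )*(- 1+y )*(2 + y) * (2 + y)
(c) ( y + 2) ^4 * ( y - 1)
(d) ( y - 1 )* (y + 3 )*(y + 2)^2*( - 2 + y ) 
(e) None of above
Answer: b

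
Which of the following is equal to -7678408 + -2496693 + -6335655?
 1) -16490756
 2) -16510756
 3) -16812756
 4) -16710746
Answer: 2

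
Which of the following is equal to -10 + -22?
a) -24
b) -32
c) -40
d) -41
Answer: b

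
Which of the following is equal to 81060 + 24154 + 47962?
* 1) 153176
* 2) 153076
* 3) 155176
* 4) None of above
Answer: 1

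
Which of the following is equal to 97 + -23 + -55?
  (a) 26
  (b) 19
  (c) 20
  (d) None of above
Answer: b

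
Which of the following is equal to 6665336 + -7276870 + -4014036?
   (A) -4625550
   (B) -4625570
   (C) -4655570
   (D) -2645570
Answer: B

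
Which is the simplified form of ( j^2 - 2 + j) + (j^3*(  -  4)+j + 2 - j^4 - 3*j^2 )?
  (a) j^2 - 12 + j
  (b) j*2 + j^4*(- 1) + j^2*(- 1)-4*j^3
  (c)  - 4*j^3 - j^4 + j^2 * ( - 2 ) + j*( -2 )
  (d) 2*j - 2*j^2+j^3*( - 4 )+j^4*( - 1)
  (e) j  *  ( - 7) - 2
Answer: d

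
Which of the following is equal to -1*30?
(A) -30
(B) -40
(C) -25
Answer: A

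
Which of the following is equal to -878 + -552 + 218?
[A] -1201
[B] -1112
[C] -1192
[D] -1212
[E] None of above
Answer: D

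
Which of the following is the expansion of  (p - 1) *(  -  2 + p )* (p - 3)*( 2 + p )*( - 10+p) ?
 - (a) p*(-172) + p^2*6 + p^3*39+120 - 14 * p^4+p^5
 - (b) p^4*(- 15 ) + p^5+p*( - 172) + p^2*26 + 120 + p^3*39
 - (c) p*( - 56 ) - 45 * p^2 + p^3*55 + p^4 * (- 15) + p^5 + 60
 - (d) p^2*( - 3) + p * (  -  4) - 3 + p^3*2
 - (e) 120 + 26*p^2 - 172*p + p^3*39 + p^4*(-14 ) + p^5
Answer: e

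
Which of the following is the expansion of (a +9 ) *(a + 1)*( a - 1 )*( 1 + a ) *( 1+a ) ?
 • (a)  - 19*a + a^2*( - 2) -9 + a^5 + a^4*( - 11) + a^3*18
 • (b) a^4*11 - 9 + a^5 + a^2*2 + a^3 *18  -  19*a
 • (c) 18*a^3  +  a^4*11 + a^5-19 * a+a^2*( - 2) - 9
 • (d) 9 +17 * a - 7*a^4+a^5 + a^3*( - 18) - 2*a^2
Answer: c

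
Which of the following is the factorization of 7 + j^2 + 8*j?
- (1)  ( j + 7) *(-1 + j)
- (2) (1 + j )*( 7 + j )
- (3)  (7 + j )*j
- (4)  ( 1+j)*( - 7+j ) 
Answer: 2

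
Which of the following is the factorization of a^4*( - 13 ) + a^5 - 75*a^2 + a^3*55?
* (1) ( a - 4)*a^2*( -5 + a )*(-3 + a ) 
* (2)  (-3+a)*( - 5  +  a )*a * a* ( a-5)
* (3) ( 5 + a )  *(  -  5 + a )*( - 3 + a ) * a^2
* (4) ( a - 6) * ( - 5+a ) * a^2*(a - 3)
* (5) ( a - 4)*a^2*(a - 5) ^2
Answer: 2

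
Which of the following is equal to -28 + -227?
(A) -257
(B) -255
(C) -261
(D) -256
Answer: B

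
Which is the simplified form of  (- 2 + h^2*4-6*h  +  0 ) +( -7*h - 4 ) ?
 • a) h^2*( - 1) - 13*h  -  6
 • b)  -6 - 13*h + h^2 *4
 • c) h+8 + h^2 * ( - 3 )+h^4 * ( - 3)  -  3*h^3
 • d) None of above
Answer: b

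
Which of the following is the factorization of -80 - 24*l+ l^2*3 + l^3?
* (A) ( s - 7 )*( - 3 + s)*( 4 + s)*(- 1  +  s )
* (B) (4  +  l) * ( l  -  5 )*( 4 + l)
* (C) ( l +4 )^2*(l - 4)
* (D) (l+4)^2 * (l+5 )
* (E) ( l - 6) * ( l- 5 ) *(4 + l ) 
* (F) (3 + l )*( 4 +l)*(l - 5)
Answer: B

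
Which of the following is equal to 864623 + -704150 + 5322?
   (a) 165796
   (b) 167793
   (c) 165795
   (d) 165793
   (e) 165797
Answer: c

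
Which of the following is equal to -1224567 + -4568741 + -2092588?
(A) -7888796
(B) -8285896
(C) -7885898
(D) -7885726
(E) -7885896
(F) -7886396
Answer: E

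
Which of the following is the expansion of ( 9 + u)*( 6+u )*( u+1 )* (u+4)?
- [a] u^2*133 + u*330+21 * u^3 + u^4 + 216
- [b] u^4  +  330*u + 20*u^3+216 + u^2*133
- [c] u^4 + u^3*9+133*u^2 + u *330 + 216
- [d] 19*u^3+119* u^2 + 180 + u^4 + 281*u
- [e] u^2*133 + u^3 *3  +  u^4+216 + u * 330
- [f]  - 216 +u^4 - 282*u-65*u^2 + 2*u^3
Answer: b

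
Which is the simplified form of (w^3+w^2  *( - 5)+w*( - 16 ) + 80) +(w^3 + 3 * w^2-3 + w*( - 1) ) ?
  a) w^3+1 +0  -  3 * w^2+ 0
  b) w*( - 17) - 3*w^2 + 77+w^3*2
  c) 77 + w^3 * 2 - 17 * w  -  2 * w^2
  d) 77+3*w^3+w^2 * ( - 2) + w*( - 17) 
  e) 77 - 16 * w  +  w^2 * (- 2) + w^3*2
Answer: c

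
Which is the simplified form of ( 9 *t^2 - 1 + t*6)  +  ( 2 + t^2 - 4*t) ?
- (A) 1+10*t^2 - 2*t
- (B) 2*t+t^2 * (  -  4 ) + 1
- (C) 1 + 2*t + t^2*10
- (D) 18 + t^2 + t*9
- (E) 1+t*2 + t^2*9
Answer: C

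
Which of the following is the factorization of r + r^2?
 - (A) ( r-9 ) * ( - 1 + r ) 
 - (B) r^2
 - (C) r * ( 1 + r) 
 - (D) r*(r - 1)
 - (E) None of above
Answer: C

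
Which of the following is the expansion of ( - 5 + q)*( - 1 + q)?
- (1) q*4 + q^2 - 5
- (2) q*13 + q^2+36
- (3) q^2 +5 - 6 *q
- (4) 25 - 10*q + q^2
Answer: 3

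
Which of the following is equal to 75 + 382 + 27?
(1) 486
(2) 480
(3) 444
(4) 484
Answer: 4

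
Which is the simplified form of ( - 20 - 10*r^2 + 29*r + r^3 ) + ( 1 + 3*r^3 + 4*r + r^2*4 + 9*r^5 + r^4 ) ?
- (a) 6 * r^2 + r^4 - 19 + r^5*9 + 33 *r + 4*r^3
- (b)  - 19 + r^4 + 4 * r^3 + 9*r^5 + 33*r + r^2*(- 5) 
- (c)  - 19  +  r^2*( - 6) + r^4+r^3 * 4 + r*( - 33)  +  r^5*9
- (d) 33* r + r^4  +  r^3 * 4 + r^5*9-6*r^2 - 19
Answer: d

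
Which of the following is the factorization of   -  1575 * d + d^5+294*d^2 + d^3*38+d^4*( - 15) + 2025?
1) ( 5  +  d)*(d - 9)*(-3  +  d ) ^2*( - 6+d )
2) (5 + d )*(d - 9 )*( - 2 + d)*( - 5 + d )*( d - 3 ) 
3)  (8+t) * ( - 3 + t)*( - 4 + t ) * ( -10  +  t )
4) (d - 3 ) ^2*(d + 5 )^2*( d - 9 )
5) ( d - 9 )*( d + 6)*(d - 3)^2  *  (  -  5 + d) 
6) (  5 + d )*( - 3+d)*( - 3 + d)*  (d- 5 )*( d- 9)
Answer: 6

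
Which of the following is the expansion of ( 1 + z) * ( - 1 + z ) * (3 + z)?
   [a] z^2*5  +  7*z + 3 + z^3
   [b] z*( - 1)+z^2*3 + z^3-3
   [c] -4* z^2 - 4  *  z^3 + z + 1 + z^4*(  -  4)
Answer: b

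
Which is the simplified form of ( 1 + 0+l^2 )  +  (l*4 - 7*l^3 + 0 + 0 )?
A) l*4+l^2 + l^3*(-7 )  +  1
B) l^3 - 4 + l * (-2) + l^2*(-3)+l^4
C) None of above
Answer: A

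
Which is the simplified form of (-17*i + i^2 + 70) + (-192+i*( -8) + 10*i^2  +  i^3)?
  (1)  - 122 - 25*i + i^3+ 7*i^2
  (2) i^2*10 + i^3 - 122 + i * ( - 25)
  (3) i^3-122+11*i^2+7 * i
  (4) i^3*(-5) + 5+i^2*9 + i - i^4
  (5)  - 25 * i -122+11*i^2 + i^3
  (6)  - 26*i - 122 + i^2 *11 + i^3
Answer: 5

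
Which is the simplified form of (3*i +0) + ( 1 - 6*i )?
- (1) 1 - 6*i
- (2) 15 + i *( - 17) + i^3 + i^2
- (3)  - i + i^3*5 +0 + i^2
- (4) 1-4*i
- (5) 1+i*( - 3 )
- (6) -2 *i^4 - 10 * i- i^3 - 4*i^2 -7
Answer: 5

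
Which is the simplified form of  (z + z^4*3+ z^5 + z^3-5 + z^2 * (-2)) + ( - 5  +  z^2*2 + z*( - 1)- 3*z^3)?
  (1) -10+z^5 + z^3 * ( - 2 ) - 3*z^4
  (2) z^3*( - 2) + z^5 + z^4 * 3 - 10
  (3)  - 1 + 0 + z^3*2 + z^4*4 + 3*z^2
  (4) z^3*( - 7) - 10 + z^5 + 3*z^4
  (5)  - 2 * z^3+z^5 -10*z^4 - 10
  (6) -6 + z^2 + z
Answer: 2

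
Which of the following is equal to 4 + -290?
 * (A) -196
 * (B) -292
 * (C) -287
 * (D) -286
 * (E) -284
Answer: D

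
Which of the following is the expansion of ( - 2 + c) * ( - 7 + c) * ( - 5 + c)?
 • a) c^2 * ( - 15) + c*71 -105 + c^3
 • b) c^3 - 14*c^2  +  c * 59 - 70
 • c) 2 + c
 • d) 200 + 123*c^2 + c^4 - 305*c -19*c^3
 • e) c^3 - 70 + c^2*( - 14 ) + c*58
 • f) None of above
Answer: b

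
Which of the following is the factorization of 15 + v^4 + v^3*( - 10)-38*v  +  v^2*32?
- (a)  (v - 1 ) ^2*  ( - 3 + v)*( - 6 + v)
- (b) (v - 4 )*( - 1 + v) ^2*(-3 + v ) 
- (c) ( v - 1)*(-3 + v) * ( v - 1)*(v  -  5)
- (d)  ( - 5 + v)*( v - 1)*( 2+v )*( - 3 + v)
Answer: c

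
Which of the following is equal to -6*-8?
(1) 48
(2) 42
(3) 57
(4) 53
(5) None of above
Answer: 1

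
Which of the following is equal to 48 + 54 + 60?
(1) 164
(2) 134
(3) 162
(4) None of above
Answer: 3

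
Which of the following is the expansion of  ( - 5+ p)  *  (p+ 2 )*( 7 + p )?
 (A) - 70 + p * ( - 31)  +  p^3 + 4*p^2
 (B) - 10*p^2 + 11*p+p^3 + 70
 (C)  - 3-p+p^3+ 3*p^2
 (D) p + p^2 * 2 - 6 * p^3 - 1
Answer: A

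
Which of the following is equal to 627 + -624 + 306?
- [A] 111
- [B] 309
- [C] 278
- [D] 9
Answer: B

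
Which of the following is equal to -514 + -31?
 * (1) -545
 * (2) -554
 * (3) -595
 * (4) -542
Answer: 1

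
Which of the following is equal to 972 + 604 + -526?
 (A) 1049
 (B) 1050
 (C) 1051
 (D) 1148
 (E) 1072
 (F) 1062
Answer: B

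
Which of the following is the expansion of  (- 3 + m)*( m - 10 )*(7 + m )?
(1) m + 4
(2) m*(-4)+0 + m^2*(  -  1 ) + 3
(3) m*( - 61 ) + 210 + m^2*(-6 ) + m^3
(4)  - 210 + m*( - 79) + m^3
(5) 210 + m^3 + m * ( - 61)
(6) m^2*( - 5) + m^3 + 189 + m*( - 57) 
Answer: 3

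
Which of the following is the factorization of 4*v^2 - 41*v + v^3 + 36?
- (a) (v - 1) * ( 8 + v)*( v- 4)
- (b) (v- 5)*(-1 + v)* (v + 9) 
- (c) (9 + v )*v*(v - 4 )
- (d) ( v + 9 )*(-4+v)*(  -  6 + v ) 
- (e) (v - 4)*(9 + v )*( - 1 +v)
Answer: e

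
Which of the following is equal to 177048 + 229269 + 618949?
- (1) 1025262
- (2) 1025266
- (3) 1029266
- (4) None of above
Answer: 2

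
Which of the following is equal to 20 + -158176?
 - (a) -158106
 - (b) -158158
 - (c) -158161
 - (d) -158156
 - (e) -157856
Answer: d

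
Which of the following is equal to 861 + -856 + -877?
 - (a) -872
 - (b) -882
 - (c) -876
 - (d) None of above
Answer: a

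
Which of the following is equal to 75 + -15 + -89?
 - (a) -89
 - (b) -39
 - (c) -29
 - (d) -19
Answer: c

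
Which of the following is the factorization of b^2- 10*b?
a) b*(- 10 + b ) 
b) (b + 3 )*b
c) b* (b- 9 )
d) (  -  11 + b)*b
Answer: a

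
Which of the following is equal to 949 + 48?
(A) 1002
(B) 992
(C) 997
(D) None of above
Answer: C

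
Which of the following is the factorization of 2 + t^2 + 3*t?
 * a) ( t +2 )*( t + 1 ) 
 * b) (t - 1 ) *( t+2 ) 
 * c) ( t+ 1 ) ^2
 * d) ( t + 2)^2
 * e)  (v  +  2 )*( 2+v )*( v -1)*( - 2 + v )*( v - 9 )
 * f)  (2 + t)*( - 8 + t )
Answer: a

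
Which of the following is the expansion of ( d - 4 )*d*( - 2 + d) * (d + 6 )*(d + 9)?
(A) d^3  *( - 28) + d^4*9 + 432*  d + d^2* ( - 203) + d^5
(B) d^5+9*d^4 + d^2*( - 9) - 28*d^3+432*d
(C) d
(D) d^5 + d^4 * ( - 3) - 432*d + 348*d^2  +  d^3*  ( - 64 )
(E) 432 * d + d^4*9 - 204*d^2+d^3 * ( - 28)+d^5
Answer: E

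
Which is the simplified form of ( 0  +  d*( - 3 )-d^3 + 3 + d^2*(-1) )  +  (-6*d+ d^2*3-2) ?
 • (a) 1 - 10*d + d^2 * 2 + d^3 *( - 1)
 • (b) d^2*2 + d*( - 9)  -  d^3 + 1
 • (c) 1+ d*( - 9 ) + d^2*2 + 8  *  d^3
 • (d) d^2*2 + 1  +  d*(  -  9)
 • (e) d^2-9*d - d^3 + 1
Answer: b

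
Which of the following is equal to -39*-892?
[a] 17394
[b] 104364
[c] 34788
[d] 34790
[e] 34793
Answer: c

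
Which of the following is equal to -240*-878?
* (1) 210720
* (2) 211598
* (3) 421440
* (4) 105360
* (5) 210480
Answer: 1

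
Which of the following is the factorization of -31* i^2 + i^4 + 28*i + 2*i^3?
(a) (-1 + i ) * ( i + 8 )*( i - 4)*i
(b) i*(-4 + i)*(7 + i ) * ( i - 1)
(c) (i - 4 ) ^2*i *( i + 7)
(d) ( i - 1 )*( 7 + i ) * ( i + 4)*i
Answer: b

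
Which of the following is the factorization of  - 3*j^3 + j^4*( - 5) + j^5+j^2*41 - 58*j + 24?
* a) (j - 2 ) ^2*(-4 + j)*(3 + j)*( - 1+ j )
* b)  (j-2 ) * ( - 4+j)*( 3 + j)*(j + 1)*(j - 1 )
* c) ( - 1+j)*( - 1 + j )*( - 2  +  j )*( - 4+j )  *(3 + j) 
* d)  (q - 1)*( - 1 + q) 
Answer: c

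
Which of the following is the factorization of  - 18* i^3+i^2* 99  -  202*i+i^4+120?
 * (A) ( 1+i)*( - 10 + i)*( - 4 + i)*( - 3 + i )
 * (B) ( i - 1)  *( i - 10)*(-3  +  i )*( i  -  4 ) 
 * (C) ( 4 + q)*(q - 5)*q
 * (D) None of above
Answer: B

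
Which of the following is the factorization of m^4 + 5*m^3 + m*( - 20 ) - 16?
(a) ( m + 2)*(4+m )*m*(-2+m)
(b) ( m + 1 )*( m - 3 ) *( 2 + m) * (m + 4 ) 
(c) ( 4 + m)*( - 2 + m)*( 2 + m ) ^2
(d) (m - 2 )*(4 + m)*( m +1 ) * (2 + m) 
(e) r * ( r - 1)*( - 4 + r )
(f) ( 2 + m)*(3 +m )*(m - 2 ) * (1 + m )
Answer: d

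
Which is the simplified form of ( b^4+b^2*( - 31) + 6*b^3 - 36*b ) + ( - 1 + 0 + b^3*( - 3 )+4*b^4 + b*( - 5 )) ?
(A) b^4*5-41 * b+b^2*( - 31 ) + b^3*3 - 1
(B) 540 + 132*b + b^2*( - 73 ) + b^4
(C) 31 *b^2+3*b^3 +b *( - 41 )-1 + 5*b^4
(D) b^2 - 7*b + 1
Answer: A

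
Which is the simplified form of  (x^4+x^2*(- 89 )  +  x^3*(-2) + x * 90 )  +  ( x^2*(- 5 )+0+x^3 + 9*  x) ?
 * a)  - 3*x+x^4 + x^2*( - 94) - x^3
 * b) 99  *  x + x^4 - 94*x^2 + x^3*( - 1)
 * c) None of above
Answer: b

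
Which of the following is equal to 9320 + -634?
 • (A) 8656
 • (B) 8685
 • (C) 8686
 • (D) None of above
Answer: C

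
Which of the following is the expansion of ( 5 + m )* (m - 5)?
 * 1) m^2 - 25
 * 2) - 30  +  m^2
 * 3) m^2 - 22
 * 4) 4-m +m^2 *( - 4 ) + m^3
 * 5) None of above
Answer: 1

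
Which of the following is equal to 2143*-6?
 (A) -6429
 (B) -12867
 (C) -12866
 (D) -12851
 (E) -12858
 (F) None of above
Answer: E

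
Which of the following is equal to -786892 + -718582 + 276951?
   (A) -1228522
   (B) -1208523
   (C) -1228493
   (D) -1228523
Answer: D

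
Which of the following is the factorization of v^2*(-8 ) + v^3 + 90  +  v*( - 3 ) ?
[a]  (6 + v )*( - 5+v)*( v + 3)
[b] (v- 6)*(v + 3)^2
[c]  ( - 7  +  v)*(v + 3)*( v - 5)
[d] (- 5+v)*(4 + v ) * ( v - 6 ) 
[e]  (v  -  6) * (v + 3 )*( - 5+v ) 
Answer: e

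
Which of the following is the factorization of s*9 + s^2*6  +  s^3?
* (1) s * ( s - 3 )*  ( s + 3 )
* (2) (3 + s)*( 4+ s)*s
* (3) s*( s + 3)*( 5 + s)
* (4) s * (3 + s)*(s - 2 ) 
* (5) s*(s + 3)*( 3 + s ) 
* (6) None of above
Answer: 5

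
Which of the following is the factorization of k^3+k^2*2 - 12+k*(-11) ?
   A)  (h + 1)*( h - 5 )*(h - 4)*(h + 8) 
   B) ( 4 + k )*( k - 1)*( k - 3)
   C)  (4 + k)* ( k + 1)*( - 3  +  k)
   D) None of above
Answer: C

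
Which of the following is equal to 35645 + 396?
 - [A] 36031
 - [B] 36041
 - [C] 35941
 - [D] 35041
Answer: B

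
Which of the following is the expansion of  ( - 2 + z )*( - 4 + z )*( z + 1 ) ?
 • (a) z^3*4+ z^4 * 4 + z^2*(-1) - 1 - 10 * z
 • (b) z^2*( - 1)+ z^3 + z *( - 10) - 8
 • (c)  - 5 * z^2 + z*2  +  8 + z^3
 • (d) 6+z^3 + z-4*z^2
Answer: c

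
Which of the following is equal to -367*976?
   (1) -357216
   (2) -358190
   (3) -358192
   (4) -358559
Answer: 3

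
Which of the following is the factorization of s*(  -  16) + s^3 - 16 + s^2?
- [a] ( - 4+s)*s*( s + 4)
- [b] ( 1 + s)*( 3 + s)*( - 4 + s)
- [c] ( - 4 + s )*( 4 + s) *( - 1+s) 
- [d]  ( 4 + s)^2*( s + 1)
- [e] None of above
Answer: e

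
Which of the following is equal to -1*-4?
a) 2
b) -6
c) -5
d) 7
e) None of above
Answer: e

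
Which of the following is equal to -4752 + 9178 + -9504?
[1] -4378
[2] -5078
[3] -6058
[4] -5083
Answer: 2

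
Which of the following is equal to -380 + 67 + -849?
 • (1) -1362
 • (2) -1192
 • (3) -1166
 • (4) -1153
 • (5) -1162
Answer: 5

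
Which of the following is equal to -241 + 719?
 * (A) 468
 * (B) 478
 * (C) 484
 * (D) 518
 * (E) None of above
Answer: B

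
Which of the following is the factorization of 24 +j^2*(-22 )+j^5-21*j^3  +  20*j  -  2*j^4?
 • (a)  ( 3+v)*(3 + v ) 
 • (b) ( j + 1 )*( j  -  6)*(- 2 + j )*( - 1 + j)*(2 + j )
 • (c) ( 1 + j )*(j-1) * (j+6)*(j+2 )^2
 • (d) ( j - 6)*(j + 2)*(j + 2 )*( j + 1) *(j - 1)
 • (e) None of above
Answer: d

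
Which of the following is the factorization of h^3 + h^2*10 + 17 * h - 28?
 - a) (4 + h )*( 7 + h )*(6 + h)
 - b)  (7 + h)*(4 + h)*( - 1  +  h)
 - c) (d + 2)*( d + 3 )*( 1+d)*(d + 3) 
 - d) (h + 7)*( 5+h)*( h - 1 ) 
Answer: b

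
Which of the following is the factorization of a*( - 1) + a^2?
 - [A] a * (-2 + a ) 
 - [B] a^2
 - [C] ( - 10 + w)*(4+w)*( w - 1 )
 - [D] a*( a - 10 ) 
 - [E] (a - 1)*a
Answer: E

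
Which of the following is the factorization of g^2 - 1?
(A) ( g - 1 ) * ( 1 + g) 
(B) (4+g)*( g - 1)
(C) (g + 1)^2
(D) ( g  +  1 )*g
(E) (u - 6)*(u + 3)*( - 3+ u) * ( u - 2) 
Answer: A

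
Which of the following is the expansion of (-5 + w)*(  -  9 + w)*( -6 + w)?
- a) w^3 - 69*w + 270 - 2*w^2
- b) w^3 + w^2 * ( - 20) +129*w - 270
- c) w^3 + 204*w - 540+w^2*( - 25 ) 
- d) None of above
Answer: b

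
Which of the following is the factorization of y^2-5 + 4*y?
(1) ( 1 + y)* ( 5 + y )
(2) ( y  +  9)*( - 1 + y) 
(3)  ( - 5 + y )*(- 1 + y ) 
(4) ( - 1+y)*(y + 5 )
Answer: 4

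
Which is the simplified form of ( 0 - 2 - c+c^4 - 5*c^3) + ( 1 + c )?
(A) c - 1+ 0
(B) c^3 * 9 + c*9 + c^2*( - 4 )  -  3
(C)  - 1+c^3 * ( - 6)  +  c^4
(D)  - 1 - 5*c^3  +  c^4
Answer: D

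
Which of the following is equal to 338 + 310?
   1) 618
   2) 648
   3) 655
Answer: 2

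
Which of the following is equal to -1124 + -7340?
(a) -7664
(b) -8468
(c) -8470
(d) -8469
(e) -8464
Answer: e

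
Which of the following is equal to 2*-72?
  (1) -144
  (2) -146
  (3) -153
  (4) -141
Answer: 1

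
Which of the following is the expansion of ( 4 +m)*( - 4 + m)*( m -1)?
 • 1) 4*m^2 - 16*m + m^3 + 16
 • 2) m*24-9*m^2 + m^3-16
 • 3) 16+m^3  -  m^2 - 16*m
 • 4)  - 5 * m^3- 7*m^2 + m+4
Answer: 3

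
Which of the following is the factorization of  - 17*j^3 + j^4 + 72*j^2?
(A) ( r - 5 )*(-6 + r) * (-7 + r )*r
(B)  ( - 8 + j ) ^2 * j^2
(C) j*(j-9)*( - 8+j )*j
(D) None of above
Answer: C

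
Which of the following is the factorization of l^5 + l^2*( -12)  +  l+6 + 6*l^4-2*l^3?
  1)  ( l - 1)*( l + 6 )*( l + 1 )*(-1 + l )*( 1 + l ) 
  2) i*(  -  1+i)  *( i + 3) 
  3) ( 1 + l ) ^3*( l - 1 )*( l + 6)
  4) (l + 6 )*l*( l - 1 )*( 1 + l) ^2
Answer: 1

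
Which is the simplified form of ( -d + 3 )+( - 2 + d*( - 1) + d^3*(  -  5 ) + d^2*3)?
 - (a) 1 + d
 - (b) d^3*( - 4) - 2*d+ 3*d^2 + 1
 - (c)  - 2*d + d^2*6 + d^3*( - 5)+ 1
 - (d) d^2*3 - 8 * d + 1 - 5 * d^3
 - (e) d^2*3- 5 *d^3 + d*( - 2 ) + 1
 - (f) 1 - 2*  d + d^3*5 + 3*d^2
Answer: e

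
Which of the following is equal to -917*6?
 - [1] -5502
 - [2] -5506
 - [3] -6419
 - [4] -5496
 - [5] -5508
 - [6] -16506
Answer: 1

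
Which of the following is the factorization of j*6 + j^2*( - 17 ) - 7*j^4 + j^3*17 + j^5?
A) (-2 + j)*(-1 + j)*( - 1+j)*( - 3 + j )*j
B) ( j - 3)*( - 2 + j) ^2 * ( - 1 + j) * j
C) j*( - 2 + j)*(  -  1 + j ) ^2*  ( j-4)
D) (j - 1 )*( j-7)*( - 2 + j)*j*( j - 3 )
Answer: A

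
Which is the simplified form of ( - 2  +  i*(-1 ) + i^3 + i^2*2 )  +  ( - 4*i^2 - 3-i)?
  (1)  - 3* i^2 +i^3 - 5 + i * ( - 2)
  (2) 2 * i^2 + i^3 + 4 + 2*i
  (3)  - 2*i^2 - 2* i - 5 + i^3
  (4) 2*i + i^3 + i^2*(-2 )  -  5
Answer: 3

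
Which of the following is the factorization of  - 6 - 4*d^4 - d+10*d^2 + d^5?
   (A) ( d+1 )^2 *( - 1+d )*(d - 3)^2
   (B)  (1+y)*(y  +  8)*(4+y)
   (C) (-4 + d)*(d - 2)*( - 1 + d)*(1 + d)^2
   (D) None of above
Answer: D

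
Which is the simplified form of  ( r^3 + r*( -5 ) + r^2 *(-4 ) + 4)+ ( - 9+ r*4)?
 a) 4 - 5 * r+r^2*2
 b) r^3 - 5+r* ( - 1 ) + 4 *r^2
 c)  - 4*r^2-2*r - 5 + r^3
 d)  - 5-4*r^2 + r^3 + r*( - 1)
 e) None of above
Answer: d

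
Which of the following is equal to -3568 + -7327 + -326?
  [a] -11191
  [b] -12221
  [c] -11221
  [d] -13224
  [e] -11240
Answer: c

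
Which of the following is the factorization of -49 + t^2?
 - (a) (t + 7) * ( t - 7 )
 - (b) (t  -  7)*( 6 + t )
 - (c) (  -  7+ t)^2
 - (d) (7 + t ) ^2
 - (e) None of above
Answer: a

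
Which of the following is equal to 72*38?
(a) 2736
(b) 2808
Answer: a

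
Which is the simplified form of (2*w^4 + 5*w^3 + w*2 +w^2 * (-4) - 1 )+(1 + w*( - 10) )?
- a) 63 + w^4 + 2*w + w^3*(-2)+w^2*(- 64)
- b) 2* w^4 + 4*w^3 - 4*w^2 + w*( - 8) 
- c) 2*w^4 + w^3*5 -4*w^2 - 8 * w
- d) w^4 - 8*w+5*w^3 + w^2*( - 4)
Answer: c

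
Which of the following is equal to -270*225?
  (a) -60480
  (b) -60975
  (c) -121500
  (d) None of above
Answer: d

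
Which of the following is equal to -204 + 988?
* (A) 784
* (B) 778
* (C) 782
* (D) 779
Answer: A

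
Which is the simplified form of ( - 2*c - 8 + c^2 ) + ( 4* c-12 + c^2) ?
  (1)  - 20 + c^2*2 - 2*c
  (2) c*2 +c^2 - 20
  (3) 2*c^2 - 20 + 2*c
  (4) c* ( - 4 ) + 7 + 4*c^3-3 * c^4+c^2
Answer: 3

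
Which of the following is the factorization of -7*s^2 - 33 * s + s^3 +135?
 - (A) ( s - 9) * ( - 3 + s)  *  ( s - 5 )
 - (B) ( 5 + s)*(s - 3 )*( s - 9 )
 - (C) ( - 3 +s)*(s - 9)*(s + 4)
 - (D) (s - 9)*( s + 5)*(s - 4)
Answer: B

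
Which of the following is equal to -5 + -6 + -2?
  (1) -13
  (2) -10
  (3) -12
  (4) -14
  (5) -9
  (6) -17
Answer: 1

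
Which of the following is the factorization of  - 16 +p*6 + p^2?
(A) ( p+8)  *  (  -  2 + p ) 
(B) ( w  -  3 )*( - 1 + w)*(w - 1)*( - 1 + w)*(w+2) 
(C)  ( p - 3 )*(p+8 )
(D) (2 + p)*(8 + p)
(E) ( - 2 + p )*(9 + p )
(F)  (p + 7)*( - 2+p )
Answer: A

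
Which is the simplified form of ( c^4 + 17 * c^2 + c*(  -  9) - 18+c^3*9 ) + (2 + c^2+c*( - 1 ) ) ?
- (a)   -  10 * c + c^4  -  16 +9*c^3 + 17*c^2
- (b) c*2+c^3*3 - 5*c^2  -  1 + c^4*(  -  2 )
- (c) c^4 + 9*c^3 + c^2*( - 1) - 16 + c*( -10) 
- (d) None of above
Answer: d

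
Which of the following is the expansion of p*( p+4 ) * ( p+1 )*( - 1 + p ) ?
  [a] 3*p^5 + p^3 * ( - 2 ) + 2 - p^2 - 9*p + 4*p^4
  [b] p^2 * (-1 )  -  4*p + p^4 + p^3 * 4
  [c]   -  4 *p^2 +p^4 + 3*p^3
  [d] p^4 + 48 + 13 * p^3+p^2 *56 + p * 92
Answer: b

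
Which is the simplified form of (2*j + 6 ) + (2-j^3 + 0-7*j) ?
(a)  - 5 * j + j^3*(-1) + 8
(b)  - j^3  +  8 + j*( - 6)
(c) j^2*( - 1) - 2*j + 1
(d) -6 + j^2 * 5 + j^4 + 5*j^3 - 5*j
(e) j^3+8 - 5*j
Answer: a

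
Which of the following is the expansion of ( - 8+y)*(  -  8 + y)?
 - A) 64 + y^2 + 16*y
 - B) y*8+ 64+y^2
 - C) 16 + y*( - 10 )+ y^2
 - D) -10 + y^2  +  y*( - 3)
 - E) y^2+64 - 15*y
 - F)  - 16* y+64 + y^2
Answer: F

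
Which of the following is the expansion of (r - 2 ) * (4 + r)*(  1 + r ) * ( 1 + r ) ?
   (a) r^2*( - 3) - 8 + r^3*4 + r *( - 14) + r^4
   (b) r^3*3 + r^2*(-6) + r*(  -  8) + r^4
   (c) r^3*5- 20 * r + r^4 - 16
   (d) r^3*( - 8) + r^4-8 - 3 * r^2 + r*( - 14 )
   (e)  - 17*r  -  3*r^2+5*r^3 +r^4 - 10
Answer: a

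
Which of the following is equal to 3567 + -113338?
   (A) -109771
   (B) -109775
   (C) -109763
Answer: A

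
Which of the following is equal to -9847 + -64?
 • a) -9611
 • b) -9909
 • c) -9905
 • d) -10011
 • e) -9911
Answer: e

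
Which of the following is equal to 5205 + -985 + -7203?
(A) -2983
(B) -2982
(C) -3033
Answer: A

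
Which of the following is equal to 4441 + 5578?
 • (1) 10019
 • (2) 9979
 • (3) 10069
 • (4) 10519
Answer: 1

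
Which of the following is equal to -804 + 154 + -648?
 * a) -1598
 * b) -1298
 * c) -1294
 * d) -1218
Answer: b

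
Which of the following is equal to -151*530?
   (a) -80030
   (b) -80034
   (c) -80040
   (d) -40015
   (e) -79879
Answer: a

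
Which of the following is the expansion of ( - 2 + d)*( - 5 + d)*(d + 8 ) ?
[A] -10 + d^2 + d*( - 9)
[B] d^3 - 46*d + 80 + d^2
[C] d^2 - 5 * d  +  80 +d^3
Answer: B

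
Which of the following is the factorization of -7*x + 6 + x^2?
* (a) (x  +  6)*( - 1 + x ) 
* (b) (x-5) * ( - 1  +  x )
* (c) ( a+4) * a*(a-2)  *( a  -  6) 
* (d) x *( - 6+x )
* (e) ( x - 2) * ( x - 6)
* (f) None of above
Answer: f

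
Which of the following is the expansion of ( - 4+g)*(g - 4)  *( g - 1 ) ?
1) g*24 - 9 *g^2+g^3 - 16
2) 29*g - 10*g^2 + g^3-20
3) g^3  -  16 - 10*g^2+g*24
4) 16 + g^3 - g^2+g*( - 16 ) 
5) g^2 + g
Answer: 1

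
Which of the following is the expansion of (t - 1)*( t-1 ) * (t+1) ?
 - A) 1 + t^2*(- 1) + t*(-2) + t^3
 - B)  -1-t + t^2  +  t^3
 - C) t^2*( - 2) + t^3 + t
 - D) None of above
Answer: D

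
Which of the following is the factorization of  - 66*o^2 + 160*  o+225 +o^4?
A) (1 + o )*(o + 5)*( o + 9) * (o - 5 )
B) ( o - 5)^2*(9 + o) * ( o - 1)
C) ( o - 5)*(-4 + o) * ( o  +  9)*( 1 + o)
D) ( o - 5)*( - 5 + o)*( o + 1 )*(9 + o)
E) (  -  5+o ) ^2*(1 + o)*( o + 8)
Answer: D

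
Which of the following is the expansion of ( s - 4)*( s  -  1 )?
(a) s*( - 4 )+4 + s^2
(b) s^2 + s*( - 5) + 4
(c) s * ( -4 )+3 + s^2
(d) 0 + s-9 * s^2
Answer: b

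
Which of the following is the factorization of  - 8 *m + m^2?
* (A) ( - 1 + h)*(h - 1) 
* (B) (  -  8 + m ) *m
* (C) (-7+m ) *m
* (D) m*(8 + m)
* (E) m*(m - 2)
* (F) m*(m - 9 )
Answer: B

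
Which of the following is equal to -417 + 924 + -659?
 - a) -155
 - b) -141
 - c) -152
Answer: c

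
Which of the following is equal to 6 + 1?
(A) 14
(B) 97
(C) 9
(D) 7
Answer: D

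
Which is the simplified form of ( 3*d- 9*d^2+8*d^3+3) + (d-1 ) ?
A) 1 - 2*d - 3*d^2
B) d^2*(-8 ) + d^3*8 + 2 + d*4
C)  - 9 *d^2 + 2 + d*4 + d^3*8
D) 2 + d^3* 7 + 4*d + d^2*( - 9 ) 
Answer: C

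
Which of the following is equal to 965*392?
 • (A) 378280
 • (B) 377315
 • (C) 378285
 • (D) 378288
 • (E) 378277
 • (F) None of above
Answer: A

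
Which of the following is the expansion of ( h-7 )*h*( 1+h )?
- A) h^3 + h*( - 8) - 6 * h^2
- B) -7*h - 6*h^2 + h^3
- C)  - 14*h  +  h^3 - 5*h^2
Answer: B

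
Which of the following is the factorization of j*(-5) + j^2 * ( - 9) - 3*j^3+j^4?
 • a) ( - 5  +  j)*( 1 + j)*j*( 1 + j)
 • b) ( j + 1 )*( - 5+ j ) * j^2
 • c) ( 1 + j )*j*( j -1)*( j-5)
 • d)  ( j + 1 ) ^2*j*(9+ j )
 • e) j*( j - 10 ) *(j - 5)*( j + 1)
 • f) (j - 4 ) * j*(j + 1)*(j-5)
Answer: a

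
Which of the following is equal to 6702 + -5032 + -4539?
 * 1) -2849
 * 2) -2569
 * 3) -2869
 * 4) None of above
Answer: 3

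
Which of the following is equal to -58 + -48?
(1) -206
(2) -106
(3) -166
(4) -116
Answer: 2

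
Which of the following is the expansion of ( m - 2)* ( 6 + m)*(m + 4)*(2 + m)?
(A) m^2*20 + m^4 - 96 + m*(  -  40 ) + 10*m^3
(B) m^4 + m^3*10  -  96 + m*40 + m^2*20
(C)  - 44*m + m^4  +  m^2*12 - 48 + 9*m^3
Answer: A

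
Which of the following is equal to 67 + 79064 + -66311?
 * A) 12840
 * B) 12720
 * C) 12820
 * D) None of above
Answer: C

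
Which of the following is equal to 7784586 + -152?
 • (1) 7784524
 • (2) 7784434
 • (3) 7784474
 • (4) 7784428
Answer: 2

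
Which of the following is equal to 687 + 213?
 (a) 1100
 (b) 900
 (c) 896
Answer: b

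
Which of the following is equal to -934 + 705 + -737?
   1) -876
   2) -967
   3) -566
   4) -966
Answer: 4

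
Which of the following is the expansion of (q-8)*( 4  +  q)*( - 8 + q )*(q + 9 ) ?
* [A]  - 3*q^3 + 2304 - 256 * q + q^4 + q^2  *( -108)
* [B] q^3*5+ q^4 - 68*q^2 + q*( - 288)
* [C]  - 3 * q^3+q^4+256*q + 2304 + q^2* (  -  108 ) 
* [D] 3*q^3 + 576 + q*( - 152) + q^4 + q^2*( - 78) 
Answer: C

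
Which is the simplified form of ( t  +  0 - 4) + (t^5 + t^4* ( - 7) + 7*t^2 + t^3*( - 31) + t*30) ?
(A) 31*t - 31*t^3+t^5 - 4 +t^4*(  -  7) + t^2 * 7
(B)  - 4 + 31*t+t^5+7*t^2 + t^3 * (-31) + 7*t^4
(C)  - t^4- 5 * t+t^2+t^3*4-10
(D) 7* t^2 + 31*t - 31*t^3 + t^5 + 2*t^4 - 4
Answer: A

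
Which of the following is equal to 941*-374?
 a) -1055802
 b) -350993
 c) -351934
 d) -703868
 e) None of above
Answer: c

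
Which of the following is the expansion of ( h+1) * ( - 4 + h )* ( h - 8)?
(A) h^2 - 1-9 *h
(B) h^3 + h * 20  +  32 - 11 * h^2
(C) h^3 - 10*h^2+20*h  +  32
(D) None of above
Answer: B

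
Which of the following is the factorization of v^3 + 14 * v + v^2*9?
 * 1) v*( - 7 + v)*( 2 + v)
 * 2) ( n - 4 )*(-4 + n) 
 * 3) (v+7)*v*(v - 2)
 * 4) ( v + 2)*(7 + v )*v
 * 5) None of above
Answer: 4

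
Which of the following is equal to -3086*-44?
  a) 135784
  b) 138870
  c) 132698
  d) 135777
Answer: a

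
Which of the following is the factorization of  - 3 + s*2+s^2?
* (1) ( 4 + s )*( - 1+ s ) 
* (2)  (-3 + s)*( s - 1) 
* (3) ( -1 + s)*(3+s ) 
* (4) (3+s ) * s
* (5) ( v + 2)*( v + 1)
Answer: 3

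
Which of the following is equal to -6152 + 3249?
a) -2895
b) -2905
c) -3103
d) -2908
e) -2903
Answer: e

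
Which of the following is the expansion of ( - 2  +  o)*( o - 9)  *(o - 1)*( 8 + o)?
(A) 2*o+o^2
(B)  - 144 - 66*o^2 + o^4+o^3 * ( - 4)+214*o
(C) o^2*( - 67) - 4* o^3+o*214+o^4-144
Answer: C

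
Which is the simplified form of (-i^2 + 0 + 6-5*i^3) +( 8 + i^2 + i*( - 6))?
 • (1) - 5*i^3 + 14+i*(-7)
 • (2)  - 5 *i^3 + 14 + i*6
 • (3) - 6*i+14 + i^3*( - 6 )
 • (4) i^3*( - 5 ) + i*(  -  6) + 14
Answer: 4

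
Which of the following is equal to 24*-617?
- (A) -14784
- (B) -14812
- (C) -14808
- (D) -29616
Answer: C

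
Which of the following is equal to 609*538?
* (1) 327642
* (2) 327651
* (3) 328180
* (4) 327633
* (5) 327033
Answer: 1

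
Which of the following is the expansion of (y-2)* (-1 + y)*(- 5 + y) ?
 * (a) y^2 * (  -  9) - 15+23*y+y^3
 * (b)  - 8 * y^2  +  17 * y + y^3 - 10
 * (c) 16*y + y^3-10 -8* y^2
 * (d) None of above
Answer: b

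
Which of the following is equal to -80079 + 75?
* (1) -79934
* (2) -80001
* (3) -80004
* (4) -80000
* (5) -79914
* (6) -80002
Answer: 3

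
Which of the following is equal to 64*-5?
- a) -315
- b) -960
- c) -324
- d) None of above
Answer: d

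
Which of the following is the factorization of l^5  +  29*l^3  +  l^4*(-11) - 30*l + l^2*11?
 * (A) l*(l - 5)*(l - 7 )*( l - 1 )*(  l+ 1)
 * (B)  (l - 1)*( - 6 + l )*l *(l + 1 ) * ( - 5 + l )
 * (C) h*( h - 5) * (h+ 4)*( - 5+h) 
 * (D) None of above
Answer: B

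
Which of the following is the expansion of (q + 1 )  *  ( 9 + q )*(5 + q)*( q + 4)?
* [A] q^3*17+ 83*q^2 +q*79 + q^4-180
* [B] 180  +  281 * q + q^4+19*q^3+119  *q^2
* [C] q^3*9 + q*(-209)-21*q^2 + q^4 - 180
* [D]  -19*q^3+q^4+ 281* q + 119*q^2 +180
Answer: B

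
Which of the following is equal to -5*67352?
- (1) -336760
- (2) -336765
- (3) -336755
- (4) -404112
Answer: 1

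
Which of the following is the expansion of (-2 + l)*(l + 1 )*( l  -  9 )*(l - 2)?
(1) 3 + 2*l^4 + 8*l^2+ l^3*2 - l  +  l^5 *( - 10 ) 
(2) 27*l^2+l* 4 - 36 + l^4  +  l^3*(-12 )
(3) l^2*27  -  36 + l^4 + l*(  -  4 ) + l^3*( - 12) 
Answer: 2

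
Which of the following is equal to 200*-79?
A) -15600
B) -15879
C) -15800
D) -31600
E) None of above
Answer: C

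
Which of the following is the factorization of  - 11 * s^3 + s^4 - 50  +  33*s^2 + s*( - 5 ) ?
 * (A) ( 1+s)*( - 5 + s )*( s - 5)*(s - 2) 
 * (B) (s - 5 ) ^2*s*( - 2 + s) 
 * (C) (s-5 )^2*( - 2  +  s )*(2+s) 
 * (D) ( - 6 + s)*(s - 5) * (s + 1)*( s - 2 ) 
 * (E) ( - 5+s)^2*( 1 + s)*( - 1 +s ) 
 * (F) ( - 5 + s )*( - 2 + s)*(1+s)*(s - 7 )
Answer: A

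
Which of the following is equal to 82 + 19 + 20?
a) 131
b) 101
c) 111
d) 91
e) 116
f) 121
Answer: f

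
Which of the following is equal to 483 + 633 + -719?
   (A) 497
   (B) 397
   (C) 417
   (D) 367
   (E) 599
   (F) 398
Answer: B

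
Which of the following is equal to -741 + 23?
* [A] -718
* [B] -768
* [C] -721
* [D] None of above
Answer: A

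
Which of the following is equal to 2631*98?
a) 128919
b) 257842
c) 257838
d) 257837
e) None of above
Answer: c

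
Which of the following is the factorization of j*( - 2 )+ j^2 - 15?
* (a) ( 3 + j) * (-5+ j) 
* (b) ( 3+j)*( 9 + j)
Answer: a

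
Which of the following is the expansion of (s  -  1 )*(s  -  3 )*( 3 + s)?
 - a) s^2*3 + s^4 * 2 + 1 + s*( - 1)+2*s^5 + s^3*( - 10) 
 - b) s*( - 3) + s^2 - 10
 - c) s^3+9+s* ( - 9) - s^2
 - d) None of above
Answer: c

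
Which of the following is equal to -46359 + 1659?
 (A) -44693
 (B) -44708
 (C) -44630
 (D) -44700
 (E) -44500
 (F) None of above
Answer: D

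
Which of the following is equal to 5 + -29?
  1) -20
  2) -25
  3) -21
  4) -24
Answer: 4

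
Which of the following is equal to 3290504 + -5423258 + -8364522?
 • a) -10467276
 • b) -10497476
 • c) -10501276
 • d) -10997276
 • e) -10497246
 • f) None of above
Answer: f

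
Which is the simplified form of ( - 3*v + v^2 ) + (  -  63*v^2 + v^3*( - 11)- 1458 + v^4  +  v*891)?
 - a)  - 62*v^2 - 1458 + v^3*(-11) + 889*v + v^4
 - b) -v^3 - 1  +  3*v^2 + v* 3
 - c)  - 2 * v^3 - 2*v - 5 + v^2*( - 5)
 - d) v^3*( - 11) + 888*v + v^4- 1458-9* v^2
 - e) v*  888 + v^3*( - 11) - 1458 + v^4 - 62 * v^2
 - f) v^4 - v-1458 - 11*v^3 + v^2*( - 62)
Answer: e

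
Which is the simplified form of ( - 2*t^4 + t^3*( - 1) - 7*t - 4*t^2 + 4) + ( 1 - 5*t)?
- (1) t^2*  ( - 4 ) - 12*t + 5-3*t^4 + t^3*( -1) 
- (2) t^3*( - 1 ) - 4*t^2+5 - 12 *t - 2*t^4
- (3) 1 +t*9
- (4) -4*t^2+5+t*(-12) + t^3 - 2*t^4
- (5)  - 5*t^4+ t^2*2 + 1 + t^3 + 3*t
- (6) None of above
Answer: 2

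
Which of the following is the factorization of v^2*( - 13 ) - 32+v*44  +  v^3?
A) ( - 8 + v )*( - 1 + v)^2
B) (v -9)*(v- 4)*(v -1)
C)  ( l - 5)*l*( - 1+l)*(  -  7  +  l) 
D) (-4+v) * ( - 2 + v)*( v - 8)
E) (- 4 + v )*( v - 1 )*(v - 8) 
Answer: E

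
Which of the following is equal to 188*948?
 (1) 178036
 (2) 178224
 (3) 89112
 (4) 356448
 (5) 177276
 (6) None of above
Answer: 2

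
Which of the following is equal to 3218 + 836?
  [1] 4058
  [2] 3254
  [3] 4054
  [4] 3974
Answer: 3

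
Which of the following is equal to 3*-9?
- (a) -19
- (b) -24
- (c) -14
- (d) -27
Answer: d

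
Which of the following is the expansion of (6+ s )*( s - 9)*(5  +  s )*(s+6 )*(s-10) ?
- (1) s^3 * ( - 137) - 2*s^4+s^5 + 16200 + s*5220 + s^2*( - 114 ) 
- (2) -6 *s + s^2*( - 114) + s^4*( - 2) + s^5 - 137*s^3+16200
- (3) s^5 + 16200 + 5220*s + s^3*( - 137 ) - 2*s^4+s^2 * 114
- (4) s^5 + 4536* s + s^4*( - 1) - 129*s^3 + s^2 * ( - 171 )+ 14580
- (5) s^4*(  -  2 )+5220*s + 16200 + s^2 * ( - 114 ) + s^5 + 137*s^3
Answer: 1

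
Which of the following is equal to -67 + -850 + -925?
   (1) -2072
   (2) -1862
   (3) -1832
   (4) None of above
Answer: 4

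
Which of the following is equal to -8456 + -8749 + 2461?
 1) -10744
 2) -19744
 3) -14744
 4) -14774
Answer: 3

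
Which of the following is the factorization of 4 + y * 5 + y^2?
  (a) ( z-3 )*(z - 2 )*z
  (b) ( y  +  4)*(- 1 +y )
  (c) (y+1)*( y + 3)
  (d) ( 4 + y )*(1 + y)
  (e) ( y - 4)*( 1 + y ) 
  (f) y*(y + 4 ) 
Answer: d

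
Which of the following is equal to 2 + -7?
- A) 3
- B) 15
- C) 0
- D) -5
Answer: D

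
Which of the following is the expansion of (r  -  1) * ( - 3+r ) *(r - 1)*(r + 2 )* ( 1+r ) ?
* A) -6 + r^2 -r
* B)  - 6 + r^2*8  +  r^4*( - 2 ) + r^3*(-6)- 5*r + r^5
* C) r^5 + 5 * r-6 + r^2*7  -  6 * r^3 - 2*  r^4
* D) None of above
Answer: D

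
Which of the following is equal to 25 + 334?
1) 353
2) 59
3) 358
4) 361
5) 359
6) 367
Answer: 5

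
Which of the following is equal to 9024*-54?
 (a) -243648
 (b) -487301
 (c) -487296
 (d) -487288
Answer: c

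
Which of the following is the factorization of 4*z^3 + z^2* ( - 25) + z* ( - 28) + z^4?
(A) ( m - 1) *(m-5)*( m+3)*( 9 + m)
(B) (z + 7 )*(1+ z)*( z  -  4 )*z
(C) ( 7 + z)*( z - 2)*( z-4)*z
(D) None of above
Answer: B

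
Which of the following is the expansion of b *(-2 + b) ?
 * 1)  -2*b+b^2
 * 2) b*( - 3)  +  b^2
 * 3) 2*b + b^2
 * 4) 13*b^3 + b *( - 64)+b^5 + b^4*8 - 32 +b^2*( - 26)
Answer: 1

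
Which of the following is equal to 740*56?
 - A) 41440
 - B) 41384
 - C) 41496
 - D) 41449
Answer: A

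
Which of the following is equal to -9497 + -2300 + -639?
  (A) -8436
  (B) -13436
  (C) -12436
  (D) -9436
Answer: C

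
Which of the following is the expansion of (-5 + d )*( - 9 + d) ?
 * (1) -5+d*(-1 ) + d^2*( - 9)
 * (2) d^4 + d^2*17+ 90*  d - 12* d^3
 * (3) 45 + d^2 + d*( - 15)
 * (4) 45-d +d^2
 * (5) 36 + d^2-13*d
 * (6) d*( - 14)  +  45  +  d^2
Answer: 6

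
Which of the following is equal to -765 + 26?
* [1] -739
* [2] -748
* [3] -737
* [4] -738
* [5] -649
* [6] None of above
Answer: 1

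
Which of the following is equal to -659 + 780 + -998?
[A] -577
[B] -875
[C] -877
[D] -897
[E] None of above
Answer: C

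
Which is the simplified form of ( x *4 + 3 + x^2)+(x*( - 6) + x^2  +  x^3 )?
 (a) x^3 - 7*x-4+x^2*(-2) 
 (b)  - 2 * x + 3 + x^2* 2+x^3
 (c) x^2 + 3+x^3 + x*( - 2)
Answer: b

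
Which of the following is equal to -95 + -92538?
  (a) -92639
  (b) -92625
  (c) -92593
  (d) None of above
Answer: d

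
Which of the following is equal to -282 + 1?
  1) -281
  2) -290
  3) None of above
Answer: 1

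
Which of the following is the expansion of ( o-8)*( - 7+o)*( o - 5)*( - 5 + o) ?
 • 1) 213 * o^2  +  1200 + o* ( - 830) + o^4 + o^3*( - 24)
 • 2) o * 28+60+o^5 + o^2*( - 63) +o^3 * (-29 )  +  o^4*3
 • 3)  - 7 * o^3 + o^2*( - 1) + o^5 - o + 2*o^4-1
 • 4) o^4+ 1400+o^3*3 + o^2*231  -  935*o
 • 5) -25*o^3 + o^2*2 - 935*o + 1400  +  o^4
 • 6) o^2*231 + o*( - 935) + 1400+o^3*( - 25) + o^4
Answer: 6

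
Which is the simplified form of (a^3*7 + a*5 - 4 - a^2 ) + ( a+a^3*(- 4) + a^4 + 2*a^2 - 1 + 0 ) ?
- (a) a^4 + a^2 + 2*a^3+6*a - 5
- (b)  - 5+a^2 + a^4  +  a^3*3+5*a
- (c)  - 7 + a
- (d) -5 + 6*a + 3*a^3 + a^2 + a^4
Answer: d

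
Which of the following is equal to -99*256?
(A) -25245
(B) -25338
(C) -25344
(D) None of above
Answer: C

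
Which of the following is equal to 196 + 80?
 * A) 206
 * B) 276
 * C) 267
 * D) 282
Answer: B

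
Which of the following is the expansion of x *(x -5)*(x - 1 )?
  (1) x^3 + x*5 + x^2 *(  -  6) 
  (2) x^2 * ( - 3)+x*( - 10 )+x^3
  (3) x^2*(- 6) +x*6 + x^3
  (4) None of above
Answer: 1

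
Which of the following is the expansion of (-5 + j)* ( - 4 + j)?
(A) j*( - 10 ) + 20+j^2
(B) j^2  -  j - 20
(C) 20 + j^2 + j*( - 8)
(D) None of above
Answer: D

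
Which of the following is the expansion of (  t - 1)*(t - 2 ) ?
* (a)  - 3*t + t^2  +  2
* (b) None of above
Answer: a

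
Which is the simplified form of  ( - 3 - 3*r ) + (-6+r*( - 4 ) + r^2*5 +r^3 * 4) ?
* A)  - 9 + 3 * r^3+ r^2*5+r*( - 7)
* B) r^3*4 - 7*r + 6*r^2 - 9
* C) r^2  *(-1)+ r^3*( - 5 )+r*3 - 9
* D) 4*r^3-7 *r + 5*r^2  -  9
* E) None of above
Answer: D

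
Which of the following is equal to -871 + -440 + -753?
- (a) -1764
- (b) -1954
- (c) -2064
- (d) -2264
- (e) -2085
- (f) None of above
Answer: c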